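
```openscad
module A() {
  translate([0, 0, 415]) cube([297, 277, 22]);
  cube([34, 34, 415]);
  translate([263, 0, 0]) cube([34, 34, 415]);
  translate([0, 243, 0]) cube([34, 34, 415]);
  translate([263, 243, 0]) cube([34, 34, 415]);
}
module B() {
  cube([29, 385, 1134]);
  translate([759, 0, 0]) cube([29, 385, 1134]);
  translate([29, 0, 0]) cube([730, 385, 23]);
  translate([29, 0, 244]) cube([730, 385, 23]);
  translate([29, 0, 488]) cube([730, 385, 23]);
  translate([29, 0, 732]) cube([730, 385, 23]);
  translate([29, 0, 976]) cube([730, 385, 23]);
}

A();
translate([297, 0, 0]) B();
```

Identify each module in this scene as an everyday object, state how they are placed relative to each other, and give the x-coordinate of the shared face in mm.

The stool's +x face and the bookshelf's −x face are both at x = 297 mm.

A is a stool. B is a bookshelf. The bookshelf is against the stool's +x side, with their −y faces flush. The x-coordinate of the shared face is 297 mm.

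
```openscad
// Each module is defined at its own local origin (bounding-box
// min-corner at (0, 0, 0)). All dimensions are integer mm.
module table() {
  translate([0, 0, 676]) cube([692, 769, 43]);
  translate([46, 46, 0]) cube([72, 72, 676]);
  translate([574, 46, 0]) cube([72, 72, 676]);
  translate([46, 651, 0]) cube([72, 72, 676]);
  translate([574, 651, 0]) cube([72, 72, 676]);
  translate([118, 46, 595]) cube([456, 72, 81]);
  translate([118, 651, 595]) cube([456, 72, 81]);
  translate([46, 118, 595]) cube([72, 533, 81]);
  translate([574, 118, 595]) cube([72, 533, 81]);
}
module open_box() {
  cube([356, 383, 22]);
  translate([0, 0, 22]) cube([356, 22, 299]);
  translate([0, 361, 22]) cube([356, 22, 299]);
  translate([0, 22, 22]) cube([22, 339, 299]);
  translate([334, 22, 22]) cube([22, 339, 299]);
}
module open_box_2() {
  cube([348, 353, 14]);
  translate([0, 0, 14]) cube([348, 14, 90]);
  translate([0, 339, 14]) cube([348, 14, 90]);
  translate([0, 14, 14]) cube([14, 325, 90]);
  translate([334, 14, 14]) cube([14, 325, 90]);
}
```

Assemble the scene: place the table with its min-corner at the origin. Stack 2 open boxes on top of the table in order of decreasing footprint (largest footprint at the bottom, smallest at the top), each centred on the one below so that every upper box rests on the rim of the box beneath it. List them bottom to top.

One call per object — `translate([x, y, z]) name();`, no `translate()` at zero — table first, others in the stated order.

table();
translate([168, 193, 719]) open_box();
translate([172, 208, 1040]) open_box_2();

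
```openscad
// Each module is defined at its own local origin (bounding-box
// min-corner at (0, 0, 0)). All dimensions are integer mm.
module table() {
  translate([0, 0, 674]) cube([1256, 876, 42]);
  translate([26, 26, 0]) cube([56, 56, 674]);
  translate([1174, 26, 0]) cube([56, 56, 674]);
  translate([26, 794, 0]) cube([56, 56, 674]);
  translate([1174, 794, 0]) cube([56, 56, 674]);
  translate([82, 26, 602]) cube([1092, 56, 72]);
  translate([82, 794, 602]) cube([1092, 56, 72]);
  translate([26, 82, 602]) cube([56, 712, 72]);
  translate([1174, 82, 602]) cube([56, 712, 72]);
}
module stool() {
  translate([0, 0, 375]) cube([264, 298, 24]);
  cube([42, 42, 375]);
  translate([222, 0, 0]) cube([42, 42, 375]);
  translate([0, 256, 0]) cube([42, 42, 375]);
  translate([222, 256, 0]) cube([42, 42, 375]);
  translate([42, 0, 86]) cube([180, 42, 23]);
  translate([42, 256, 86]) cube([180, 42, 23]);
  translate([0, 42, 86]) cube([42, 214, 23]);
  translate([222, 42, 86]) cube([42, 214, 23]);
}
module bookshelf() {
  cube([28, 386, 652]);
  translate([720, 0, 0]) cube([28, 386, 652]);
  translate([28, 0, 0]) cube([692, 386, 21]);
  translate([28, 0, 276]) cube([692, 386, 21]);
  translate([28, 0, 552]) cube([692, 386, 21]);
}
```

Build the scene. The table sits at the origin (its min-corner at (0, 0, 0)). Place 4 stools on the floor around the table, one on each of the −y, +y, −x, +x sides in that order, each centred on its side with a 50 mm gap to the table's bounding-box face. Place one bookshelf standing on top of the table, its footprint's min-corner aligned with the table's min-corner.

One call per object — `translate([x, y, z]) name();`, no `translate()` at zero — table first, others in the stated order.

table();
translate([496, -348, 0]) stool();
translate([496, 926, 0]) stool();
translate([-314, 289, 0]) stool();
translate([1306, 289, 0]) stool();
translate([0, 0, 716]) bookshelf();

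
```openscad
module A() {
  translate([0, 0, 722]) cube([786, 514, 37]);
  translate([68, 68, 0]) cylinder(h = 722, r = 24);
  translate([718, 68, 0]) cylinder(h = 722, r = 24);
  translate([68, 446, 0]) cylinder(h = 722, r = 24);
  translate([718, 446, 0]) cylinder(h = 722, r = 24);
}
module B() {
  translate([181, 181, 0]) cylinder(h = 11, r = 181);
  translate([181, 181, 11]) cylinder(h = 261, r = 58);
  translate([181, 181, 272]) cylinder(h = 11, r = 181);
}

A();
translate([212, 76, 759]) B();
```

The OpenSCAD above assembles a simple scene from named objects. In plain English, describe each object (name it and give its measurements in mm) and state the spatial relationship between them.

A is a table: top 786 mm (x) × 514 mm (y), 37 mm thick, upper face at z = 759 mm, on four round legs of 48 mm diameter, each leg's bounding box inset 44 mm from the nearest pair of top edges, running from z = 0 to the bottom of the top.

B is a spool: two coaxial disc flanges of radius 181 mm and thickness 11 mm, joined by a core cylinder of radius 58 mm and height 261 mm. The lower flange rests on z = 0 and the three cylinders share a vertical axis.

The spool is on top of the table, centred.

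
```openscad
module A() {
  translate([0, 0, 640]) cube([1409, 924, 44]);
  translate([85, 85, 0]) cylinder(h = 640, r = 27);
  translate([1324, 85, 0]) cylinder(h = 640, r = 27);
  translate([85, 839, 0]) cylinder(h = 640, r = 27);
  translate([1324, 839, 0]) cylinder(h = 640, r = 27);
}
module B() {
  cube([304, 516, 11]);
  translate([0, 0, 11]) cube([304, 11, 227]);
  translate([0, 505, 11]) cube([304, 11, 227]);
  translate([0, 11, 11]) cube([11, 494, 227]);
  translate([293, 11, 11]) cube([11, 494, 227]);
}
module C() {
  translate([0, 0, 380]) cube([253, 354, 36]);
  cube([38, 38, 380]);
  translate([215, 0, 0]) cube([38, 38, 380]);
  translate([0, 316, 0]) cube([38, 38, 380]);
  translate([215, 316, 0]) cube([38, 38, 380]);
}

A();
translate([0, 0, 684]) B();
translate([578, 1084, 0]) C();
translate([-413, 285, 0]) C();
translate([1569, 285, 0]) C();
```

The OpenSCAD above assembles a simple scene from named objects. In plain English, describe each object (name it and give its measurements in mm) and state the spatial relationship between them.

A is a table: top 1409 mm (x) × 924 mm (y), 44 mm thick, upper face at z = 684 mm, on four round legs of 54 mm diameter, each leg's bounding box inset 58 mm from the nearest pair of top edges, running from z = 0 to the bottom of the top.

B is an open storage box with external size 304×516×238 mm and wall thickness 11 mm (the base is also 11 mm thick). The base covers the whole footprint; the four walls stand on the base, with the y-facing walls full-width and the x-facing walls fitting between their inner faces.

C is a four-legged stool. The seat is 253×354 mm, 36 mm thick, top at z = 416 mm. It stands on four square legs, each 38×38 mm in cross-section, from z = 0 to the seat underside, each flush with a corner of the seat.

The open box is on top of the table. Three stools sit around the table at the +y, −x, +x sides.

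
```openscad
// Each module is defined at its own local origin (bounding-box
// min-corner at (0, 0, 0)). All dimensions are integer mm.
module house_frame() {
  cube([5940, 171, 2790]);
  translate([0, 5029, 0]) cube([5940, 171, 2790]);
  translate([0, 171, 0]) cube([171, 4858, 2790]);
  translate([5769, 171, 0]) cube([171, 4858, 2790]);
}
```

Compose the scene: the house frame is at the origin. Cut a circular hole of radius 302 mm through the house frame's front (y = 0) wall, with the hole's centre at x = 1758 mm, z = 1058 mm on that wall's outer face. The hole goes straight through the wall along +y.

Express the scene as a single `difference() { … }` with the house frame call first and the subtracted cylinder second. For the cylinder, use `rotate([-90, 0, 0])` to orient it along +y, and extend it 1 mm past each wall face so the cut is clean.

difference() {
  house_frame();
  translate([1758, -1, 1058]) rotate([-90, 0, 0]) cylinder(h = 173, r = 302);
}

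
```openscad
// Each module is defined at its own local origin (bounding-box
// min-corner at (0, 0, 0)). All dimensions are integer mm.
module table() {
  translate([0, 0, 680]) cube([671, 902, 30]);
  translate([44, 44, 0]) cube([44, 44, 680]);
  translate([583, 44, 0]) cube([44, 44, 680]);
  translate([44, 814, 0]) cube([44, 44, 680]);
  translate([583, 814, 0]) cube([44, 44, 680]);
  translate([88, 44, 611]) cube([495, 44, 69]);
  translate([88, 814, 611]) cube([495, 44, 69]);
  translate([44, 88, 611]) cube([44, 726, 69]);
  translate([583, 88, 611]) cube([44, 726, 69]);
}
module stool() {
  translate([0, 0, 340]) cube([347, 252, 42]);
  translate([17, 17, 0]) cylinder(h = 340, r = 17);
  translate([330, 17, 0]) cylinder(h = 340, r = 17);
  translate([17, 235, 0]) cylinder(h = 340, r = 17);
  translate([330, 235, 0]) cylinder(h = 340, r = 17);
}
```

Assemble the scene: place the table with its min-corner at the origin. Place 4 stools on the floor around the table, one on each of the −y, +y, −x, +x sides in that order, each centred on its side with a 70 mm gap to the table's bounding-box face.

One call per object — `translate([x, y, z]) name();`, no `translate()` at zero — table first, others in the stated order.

table();
translate([162, -322, 0]) stool();
translate([162, 972, 0]) stool();
translate([-417, 325, 0]) stool();
translate([741, 325, 0]) stool();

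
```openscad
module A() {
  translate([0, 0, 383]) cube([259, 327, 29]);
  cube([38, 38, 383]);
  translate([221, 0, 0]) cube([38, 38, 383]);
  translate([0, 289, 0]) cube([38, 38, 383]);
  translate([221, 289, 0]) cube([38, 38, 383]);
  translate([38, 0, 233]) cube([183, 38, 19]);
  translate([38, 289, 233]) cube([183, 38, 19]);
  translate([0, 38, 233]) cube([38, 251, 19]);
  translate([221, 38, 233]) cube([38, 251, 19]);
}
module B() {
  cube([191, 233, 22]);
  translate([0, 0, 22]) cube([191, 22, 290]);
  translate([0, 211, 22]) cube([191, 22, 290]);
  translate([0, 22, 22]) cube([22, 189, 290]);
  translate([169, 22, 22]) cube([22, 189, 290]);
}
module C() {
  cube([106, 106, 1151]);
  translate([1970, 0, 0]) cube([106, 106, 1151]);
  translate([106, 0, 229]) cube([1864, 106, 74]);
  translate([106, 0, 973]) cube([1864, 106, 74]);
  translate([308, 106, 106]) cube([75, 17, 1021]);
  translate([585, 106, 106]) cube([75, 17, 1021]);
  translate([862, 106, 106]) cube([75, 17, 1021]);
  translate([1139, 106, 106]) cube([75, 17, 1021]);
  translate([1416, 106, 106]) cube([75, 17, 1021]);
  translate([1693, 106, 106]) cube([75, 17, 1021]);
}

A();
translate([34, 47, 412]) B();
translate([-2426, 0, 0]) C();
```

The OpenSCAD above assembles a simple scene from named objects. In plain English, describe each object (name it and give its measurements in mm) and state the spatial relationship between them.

A is a simple wooden stool: a rectangular seat 259 mm (x) by 327 mm (y), 29 mm thick, top face at z = 412 mm, on four square legs, each 38×38 mm in cross-section. The legs rest on z = 0, each flush with a corner of the seat. Four stretchers, 38 mm wide and 19 mm tall, connect adjacent legs with their undersides at z = 233 mm, each running between the inner faces of the legs it joins and aligned with the legs' outer faces on the other axis.

B is an open storage box with external size 191×233×312 mm and wall thickness 22 mm (the base is also 22 mm thick). The base covers the whole footprint; the four walls stand on the base, with the y-facing walls full-width and the x-facing walls fitting between their inner faces.

C is a fence section. Two 106×106 mm posts, 1151 mm tall, stand on the floor with a clear span of 1864 mm between their inner faces. Two horizontal rails of 106×74 mm section span the gap between the posts with their undersides at z = 229 mm and z = 973 mm, flush with the posts' −y face. 6 pickets, each 75 mm wide, 17 mm thick and 1021 mm tall, are fixed to the +y face of the rails with their bottoms at z = 106 mm, evenly spaced across the span with equal gaps (rounded down to the nearest mm) at the −x end and between each pair — any rounding remainder accumulates at the +x end.

The open box is on top of the stool, centred. The fence section is on the floor beside the stool on its −x side.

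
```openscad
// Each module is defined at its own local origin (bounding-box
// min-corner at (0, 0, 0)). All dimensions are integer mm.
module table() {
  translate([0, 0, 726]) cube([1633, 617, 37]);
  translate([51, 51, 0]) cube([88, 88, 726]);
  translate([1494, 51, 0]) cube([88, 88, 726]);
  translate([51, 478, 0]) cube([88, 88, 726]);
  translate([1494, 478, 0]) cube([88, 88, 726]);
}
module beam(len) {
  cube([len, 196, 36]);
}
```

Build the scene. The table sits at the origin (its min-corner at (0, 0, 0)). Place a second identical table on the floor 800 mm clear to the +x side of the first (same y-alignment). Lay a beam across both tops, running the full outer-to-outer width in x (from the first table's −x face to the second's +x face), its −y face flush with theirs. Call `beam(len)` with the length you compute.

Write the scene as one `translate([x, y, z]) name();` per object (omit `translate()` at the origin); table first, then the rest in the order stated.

table();
translate([2433, 0, 0]) table();
translate([0, 0, 763]) beam(4066);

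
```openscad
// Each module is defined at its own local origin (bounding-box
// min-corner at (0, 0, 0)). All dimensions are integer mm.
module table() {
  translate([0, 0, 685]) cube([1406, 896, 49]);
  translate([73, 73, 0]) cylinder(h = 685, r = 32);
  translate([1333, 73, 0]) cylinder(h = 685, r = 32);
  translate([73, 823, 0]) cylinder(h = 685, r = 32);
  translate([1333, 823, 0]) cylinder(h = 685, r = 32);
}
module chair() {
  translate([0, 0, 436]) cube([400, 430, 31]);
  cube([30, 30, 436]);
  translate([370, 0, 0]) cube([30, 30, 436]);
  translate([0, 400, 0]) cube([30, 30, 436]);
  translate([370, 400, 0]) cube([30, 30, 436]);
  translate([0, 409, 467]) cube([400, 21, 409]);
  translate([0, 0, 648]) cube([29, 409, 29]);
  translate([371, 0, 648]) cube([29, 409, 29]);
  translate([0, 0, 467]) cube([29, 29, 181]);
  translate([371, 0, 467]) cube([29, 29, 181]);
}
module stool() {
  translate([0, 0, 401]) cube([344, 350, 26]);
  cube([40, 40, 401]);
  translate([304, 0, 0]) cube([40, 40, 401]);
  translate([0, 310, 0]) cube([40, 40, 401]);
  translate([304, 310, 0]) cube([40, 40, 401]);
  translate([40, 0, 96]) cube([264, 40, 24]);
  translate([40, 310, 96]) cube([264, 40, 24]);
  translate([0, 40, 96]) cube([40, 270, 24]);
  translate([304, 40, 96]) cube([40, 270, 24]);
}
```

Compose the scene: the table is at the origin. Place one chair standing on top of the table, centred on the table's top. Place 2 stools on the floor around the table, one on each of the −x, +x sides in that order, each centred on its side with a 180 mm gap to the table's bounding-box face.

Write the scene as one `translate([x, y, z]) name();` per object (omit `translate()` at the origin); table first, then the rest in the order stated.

table();
translate([503, 233, 734]) chair();
translate([-524, 273, 0]) stool();
translate([1586, 273, 0]) stool();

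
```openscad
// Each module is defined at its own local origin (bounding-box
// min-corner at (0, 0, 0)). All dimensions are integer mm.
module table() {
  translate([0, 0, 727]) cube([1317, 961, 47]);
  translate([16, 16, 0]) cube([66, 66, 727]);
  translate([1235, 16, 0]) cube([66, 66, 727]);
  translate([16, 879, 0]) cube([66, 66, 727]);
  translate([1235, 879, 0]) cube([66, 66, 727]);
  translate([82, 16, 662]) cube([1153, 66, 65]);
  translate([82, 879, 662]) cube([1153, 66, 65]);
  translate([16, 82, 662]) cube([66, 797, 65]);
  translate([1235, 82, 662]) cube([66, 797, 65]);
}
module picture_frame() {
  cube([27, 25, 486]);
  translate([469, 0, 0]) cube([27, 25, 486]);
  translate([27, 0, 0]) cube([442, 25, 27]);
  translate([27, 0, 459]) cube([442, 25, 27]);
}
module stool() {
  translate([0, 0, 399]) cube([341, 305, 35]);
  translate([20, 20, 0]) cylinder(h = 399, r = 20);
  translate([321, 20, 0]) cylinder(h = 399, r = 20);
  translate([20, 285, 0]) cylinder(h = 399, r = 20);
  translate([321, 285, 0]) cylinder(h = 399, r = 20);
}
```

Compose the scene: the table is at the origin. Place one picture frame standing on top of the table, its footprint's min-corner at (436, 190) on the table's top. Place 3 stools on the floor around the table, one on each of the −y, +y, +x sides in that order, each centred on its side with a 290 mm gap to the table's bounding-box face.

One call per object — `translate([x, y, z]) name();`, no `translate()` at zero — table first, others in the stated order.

table();
translate([436, 190, 774]) picture_frame();
translate([488, -595, 0]) stool();
translate([488, 1251, 0]) stool();
translate([1607, 328, 0]) stool();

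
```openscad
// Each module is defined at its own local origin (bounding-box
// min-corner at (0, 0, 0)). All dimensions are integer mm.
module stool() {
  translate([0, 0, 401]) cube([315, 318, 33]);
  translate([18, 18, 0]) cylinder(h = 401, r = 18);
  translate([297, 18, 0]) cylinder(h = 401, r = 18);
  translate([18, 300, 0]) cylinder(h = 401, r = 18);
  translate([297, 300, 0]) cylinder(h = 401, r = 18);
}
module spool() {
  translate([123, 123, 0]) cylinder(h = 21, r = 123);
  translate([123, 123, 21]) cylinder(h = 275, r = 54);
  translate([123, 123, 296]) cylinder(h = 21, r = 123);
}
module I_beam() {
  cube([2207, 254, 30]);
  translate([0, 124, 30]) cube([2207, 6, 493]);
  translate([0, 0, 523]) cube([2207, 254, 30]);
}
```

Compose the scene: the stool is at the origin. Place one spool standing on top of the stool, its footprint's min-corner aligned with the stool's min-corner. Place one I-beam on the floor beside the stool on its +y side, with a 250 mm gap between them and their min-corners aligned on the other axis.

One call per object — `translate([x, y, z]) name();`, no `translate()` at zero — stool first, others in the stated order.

stool();
translate([0, 0, 434]) spool();
translate([0, 568, 0]) I_beam();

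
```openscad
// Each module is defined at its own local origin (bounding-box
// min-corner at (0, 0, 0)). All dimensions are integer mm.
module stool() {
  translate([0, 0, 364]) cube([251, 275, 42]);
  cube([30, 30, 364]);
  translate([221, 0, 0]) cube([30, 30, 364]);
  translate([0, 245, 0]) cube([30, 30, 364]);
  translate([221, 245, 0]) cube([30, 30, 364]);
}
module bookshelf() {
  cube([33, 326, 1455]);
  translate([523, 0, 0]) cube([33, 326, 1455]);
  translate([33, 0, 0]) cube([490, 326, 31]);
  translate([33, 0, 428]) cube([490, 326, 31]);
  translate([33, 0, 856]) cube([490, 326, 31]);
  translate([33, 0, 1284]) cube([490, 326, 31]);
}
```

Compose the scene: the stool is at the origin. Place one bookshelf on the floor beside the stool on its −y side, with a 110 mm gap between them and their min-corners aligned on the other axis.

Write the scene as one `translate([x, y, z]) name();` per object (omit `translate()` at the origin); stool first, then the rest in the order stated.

stool();
translate([0, -436, 0]) bookshelf();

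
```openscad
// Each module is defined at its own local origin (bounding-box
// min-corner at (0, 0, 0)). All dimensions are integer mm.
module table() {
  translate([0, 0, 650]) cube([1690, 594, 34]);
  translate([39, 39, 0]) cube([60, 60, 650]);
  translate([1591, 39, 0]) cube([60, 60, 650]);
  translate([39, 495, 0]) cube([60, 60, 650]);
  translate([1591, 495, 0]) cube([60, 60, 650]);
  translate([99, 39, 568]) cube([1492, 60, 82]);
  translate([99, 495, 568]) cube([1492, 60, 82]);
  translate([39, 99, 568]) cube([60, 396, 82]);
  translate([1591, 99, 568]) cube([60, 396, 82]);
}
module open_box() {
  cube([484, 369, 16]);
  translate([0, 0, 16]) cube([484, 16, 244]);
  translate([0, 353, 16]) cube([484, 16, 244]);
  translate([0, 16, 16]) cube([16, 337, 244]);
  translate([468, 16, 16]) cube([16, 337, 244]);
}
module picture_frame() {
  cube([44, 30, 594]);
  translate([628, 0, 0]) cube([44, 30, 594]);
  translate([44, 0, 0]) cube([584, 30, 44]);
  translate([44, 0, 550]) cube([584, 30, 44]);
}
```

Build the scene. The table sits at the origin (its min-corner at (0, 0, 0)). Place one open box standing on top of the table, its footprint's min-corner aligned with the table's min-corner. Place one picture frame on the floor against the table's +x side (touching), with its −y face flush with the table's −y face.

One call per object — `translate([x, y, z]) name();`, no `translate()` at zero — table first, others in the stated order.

table();
translate([0, 0, 684]) open_box();
translate([1690, 0, 0]) picture_frame();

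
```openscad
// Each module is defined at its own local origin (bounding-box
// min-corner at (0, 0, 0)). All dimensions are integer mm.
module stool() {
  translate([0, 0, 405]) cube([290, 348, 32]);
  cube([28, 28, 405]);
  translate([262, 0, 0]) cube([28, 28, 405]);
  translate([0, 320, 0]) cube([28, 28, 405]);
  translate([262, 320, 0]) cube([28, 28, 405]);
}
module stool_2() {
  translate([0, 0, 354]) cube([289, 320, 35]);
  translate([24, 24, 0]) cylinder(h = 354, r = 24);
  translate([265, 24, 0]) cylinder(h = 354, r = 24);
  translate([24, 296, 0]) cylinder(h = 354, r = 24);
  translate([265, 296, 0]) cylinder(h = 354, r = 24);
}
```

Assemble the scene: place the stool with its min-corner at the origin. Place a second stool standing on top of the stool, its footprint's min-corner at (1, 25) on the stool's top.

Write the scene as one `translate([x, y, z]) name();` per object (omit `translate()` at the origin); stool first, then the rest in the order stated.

stool();
translate([1, 25, 437]) stool_2();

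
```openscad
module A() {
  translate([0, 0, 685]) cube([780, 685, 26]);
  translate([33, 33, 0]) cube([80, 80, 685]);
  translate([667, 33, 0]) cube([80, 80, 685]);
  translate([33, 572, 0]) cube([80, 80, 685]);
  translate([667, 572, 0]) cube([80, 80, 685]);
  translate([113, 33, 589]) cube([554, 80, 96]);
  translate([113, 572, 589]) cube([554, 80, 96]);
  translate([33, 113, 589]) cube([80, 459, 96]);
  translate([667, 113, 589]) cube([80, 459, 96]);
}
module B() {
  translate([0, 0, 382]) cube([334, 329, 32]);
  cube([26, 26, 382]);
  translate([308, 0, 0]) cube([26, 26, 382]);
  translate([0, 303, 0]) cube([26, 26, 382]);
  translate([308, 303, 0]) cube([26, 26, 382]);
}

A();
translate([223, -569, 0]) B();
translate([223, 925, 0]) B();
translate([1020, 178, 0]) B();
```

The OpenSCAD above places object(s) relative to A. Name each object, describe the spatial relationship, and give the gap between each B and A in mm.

A is a table. B is a stool. Three stools sit around the table at the −y, +y, +x sides. The gap between each stool and the table is 240 mm.

Each stool's nearest face is 240 mm from the table's bounding box.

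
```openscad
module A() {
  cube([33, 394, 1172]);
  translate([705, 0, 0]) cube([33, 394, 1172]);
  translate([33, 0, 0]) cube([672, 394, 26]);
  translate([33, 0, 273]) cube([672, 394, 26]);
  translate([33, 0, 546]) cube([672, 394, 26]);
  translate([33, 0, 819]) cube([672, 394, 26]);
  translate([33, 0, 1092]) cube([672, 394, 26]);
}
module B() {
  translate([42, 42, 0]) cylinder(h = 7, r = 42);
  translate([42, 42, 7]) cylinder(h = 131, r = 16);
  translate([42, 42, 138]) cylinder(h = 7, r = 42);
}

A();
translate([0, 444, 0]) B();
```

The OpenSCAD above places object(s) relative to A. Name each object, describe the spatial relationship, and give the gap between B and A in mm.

The spool's nearest face is 50 mm from the bookshelf's +y face.

A is a bookshelf. B is a spool. The spool is on the floor beside the bookshelf on its +y side. The gap between the spool and the bookshelf is 50 mm.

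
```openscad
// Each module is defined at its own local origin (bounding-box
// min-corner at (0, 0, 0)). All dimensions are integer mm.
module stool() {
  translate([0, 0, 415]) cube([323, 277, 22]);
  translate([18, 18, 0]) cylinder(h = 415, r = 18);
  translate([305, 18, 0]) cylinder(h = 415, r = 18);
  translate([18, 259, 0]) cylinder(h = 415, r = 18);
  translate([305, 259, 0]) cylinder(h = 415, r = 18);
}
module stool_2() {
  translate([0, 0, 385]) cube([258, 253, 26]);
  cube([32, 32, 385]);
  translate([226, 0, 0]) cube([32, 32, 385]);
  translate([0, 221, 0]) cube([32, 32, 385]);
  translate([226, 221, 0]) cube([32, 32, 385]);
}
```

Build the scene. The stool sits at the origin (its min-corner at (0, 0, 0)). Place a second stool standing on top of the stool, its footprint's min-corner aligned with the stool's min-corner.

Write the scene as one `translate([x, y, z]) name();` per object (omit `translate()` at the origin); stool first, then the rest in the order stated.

stool();
translate([0, 0, 437]) stool_2();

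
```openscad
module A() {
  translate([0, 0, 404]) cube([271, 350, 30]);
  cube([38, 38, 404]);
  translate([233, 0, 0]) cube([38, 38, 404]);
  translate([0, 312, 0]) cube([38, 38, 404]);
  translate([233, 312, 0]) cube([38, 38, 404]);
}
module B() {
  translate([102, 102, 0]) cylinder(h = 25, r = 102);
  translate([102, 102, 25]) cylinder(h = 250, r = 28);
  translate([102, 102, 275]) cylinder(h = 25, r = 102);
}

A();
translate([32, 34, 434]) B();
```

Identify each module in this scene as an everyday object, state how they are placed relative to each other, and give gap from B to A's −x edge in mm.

A is a stool. B is a spool. The spool is on top of the stool. The gap from the spool to the stool's −x edge is 32 mm.

The spool's min-x is at 32; the stool's min-x is 0; gap = 32 mm.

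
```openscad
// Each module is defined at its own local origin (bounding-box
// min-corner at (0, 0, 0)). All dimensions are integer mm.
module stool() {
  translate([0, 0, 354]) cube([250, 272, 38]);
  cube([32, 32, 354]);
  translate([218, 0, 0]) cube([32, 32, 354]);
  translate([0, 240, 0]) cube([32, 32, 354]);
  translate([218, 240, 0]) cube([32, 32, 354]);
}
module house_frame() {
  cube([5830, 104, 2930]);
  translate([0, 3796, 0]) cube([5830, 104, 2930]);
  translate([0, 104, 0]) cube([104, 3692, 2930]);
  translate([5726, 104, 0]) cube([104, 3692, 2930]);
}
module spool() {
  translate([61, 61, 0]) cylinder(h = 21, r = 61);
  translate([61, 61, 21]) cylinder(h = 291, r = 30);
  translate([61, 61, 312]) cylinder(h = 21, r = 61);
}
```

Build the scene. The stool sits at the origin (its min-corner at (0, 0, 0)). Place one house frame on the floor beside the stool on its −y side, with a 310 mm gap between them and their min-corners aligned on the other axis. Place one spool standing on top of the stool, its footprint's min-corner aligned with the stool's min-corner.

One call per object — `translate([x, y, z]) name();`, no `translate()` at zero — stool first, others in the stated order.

stool();
translate([0, -4210, 0]) house_frame();
translate([0, 0, 392]) spool();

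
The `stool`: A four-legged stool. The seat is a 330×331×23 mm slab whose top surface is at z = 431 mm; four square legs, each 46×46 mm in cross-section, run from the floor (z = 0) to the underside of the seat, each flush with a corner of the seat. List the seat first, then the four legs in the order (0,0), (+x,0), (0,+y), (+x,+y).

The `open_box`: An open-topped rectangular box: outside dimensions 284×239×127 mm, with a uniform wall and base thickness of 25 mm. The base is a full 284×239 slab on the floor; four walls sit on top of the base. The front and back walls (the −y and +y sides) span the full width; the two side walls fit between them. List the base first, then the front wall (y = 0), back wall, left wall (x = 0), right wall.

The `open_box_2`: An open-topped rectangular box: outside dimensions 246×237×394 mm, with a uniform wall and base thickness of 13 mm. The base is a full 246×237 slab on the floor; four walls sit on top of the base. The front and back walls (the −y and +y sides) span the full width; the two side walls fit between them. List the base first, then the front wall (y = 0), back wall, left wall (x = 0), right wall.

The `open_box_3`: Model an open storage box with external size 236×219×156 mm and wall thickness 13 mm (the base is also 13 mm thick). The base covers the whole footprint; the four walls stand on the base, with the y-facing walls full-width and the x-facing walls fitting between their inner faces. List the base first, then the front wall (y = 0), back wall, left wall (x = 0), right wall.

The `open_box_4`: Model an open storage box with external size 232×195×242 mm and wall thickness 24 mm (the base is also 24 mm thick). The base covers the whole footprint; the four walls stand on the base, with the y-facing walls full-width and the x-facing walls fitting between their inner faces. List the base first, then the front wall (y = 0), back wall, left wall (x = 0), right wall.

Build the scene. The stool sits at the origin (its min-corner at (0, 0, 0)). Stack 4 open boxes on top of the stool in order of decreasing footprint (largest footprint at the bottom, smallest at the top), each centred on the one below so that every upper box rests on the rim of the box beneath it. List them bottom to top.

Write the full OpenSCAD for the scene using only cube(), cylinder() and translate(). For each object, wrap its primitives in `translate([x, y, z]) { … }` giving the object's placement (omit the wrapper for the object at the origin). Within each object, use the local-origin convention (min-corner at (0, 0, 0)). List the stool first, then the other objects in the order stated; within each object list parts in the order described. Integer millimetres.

translate([0, 0, 408]) cube([330, 331, 23]);
cube([46, 46, 408]);
translate([284, 0, 0]) cube([46, 46, 408]);
translate([0, 285, 0]) cube([46, 46, 408]);
translate([284, 285, 0]) cube([46, 46, 408]);
translate([23, 46, 431]) {
  cube([284, 239, 25]);
  translate([0, 0, 25]) cube([284, 25, 102]);
  translate([0, 214, 25]) cube([284, 25, 102]);
  translate([0, 25, 25]) cube([25, 189, 102]);
  translate([259, 25, 25]) cube([25, 189, 102]);
}
translate([42, 47, 558]) {
  cube([246, 237, 13]);
  translate([0, 0, 13]) cube([246, 13, 381]);
  translate([0, 224, 13]) cube([246, 13, 381]);
  translate([0, 13, 13]) cube([13, 211, 381]);
  translate([233, 13, 13]) cube([13, 211, 381]);
}
translate([47, 56, 952]) {
  cube([236, 219, 13]);
  translate([0, 0, 13]) cube([236, 13, 143]);
  translate([0, 206, 13]) cube([236, 13, 143]);
  translate([0, 13, 13]) cube([13, 193, 143]);
  translate([223, 13, 13]) cube([13, 193, 143]);
}
translate([49, 68, 1108]) {
  cube([232, 195, 24]);
  translate([0, 0, 24]) cube([232, 24, 218]);
  translate([0, 171, 24]) cube([232, 24, 218]);
  translate([0, 24, 24]) cube([24, 147, 218]);
  translate([208, 24, 24]) cube([24, 147, 218]);
}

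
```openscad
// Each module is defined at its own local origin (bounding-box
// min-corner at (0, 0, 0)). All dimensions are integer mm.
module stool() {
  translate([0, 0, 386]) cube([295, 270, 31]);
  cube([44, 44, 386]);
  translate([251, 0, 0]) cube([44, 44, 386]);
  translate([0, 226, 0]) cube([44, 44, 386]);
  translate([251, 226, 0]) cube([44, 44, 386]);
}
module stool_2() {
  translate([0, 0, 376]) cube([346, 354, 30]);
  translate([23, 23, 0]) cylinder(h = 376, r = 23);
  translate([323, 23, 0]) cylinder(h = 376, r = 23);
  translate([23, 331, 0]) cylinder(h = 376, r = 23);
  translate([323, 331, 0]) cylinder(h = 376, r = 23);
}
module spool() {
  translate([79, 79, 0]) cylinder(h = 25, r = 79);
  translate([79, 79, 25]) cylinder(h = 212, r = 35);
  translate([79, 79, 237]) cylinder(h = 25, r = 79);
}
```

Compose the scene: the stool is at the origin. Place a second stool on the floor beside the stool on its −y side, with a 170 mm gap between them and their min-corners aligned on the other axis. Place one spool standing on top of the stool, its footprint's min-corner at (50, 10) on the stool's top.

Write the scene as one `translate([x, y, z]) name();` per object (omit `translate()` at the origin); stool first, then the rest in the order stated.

stool();
translate([0, -524, 0]) stool_2();
translate([50, 10, 417]) spool();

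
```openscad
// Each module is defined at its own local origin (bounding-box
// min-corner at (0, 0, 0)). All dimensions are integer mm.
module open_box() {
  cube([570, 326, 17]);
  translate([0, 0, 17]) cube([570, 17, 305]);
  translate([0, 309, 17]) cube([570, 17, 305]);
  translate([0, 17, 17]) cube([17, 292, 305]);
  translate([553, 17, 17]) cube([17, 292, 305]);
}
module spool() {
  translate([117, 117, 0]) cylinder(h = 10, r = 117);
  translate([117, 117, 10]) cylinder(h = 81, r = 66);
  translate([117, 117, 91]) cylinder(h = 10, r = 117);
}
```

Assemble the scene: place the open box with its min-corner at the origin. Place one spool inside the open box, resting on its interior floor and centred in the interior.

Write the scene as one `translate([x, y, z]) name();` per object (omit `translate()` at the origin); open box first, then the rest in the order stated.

open_box();
translate([168, 46, 17]) spool();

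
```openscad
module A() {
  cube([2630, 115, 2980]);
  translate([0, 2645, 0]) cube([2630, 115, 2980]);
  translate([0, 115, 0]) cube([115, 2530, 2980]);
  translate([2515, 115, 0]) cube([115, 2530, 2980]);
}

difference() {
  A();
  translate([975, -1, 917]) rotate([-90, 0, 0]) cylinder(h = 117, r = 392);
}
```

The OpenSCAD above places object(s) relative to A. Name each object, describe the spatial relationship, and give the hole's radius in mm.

The subtracted cylinder has r = 392 mm.

A is a house frame. The house frame has a circular hole through its front wall. The hole's radius is 392 mm.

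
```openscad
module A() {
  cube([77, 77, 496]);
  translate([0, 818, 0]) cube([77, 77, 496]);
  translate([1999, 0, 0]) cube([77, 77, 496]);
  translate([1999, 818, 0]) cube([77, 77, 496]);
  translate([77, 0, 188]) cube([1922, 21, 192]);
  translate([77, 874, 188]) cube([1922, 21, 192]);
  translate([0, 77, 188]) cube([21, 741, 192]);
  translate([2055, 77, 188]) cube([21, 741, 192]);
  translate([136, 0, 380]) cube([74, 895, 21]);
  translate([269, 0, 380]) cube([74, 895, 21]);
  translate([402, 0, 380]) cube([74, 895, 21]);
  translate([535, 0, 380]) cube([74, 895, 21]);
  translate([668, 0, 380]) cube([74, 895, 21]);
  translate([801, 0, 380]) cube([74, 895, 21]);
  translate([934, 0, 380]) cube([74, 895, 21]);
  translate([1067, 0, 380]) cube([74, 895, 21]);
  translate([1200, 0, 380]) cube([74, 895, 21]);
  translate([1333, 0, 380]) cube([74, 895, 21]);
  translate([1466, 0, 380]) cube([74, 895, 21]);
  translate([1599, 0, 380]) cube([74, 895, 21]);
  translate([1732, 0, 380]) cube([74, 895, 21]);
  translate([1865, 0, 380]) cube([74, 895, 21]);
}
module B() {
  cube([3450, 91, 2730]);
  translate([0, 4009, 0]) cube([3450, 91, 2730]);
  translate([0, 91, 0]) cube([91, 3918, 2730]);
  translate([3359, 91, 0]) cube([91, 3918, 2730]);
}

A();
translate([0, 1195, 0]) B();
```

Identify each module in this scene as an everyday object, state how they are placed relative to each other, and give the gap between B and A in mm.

A is a bed frame. B is a house frame. The house frame is on the floor beside the bed frame on its +y side. The gap between the house frame and the bed frame is 300 mm.

The house frame's nearest face is 300 mm from the bed frame's +y face.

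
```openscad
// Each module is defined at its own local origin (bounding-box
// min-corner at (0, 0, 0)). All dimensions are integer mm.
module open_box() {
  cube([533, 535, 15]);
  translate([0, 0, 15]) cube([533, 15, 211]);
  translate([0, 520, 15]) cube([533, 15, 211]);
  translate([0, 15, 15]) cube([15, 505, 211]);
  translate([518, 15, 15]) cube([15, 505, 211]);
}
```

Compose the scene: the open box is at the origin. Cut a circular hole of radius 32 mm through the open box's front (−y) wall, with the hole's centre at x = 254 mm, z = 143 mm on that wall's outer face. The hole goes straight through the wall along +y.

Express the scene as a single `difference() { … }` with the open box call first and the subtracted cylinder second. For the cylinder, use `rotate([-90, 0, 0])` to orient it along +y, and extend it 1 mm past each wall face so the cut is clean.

difference() {
  open_box();
  translate([254, -1, 143]) rotate([-90, 0, 0]) cylinder(h = 17, r = 32);
}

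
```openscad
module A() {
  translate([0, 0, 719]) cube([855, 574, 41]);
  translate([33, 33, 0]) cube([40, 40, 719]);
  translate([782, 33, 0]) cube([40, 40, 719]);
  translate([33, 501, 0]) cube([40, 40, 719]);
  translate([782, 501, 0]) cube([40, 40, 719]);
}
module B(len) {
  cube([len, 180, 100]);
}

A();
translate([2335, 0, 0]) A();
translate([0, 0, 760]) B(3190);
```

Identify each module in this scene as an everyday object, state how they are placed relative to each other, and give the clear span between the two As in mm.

A is a table. B is a beam. A beam spans the tops of two tables. The clear span between the two tables is 1480 mm.

Second table starts at x = 2335; first ends at x = 855; clear span = 2335 − 855 = 1480 mm.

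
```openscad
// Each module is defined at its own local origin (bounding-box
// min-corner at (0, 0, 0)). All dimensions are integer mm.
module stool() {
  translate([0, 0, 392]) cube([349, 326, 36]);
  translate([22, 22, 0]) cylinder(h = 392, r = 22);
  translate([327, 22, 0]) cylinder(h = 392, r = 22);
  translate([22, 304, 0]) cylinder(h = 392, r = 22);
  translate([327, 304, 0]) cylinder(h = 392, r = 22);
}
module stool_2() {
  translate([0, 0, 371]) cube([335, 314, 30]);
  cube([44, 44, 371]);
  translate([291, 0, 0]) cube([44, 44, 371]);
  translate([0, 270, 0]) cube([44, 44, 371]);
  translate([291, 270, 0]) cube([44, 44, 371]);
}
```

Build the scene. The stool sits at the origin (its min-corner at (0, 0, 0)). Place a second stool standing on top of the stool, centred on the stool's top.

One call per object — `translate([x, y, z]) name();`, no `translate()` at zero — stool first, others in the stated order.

stool();
translate([7, 6, 428]) stool_2();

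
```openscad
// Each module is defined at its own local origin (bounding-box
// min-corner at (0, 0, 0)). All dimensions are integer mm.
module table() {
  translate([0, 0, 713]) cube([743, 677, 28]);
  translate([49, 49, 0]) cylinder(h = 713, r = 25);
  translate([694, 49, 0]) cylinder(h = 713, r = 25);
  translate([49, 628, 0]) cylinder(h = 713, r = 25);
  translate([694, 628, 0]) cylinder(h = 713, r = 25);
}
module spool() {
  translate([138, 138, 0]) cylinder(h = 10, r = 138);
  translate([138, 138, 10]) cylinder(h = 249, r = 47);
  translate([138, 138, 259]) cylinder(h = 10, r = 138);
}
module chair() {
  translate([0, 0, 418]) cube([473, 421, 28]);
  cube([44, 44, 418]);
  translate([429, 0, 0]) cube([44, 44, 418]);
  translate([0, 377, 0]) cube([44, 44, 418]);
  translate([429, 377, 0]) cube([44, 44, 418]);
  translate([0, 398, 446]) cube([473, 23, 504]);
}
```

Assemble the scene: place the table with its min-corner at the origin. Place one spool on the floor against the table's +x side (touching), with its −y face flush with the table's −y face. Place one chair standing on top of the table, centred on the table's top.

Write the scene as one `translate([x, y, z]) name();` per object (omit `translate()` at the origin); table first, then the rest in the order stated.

table();
translate([743, 0, 0]) spool();
translate([135, 128, 741]) chair();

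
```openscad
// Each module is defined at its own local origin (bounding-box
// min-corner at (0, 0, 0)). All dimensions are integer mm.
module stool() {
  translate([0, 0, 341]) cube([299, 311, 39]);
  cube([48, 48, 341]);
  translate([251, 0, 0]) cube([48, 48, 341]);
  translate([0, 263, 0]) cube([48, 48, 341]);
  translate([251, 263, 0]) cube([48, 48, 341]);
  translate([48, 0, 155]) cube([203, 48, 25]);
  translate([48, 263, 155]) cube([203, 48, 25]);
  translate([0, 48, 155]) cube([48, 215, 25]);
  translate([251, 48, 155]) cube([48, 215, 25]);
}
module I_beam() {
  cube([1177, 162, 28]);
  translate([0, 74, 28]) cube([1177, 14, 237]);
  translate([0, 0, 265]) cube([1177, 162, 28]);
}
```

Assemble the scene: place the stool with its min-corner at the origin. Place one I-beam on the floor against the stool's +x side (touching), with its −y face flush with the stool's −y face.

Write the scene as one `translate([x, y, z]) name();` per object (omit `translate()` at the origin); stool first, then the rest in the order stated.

stool();
translate([299, 0, 0]) I_beam();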